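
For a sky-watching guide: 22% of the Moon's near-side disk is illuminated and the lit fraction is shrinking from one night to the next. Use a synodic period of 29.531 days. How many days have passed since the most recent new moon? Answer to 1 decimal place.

Invert f = (1 − cos θ)/2 to get cos θ = 1 − 2(0.22) = 0.560, hence θ₀ = arccos 0.560 = 55.9°.
Since the Moon is past full (waning), take the reflex angle: θ = 360° − 55.9° = 304.1°.
That fraction of the synodic month is 304.1/360 × 29.531 d ≈ 24.94 d.

24.9 days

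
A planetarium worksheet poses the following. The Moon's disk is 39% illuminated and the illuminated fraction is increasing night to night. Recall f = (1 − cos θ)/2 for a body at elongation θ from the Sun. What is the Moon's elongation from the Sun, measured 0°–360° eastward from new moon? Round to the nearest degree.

77°

Invert f = (1 − cos θ)/2 to get cos θ = 1 − 2(0.39) = 0.220, hence θ₀ = arccos 0.220 = 77.3°.
Before full moon the principal value applies: θ = 77.3°.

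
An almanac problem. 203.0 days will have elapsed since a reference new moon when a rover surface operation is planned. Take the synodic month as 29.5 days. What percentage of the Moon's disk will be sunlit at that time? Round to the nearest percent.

13%

203.0/29.5 = 6.881 lunations, so 6 complete cycles and 26.00 d into the next.
The Moon has covered 26.00/29.5 of its cycle, so θ ≈ 360° × 26.00/29.5 = 317.3°.
Illuminated fraction = (1 − cos 317.3°)/2 = (1 − 0.735)/2 ≈ 0.133, so 13%.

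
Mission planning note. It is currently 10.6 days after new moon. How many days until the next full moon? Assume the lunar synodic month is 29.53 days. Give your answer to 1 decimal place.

Full moon occurs at elongation 180°, i.e. at age 29.53 × 180/360 = 14.765 d.
So 4.165 days remain (14.765 − 10.6).

4.2 days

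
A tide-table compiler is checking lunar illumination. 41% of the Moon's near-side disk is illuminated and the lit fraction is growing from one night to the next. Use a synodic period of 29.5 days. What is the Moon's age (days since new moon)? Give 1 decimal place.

Invert f = (1 − cos θ)/2 to get cos θ = 1 − 2(0.41) = 0.180, hence θ₀ = arccos 0.180 = 79.6°.
Before full moon the principal value applies: θ = 79.6°.
That fraction of the synodic month is 79.6/360 × 29.5 d ≈ 6.53 d.

6.5 days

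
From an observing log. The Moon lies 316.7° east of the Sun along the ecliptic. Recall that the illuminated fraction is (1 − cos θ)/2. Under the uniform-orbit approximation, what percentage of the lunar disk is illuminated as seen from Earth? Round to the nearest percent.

14%

f = (1 − cos 316.7°)/2 = (1 − 0.728)/2 ≈ 0.136, i.e. 14%.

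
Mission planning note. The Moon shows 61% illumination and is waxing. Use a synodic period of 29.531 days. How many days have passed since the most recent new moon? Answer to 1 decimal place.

cos θ = 1 − 2f = -0.220, giving a principal value of 102.7°.
Before full moon the principal value applies: θ = 102.7°.
That fraction of the synodic month is 102.7/360 × 29.531 d ≈ 8.43 d.

8.4 days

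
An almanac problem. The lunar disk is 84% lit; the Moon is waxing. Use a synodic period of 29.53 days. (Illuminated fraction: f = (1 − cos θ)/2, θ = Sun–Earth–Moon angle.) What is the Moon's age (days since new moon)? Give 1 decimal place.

10.9 days

cos θ = 1 − 2f = -0.680, giving a principal value of 132.8°.
Waxing ⇒ before full, so θ = 132.8°.
That fraction of the synodic month is 132.8/360 × 29.53 d ≈ 10.90 d.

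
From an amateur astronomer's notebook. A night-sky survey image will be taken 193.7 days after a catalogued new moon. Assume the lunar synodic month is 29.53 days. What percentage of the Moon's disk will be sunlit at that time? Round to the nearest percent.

97%

Reduce mod P: 193.7 − 6×29.53 = 16.52 d into the current lunation.
Phase angle: θ = 360°·(16.52 d)/(29.53 d) = 201.4°.
Illuminated fraction = (1 − cos 201.4°)/2 = (1 − (-0.931))/2 ≈ 0.966, so 97%.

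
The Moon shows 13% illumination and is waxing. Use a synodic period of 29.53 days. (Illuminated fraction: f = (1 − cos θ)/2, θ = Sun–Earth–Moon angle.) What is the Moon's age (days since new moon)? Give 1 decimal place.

3.5 days

cos θ = 1 − 2f = 0.740, giving a principal value of 42.3°.
The Moon is waxing (0°–180°), so θ = 42.3° directly.
Age = 29.53 × 42.3°/360° ≈ 3.47 days.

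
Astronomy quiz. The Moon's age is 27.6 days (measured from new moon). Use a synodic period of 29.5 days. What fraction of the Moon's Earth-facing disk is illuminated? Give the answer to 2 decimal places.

Elongation θ = 360° × 27.6/29.5 ≈ 336.8°.
Illuminated fraction = (1 − cos 336.8°)/2 = (1 − 0.919)/2 ≈ 0.040.

0.04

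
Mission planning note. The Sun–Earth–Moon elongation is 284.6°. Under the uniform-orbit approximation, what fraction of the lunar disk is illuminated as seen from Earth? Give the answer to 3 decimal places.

Half-versine of 284.6°: (1 − 0.252)/2 = 0.374.

0.374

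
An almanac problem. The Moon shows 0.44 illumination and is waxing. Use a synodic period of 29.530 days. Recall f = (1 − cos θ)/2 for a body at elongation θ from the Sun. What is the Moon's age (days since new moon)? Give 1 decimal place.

cos θ = 1 − 2f = 0.120, giving a principal value of 83.1°.
Before full moon the principal value applies: θ = 83.1°.
Age = 29.530 × 83.1°/360° ≈ 6.82 days.

6.8 days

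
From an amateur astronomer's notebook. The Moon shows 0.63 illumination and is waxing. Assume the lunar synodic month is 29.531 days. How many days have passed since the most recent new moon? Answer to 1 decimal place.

cos θ = 1 − 2f = -0.260, giving a principal value of 105.1°.
Before full moon the principal value applies: θ = 105.1°.
That fraction of the synodic month is 105.1/360 × 29.531 d ≈ 8.62 d.

8.6 days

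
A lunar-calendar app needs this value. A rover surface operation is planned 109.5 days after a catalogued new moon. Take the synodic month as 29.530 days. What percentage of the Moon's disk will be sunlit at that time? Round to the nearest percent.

109.5 d spans 3 complete synodic months (3 × 29.530 = 88.59 d) plus 20.91 d.
The Moon has covered 20.91/29.530 of its cycle, so θ ≈ 360° × 20.91/29.530 = 254.9°.
Illuminated fraction = (1 − cos 254.9°)/2 = (1 − (-0.260))/2 ≈ 0.630, so 63%.

63%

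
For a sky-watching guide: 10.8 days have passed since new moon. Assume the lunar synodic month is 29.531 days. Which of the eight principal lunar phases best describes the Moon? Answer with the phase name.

waxing gibbous

θ ≈ 360° × 10.8/29.531 = 132°, which falls in the waxing gibbous sector.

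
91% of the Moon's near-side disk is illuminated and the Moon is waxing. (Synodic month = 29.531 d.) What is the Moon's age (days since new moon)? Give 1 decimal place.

cos θ = 1 − 2f = -0.820, giving a principal value of 145.1°.
The Moon is waxing (0°–180°), so θ = 145.1° directly.
At 360°/29.531 d per day, 145.1° corresponds to 11.90 days.

11.9 days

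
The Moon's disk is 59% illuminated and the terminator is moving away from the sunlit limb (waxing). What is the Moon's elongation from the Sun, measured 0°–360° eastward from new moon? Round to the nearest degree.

Invert f = (1 − cos θ)/2 to get cos θ = 1 − 2(0.59) = -0.180, hence θ₀ = arccos -0.180 = 100.4°.
Waxing ⇒ before full, so θ = 100.4°.

100°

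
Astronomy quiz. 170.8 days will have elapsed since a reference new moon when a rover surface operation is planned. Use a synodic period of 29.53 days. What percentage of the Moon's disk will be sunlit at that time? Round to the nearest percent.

Reduce mod P: 170.8 − 5×29.53 = 23.15 d into the current lunation.
The Moon has covered 23.15/29.53 of its cycle, so θ ≈ 360° × 23.15/29.53 = 282.2°.
With cos θ = 0.212, the lit fraction is (1 − 0.212)/2 ≈ 0.394, so 39%.

39%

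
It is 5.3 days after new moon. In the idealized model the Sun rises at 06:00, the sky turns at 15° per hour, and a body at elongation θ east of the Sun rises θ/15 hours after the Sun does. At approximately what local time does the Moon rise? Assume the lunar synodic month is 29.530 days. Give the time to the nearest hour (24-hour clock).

10:00

Phase angle: θ = 360°·(5.3 d)/(29.530 d) = 64.6°.
At 15° of sky rotation per hour, 64.6° corresponds to a 4.31 h lag.
06:00 + 4.31 h ≈ 10:18 → 10:00 to the nearest hour.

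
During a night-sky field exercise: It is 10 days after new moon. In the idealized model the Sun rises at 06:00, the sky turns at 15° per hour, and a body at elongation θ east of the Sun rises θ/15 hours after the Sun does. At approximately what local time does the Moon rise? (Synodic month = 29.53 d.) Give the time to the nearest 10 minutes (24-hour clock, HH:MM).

Elongation θ = 360° × 10/29.53 ≈ 121.9°.
Delay after the Sun = 121.9° / (15°/h) ≈ 8.13 h.
06:00 + 8.127 h ≈ 14:08 → 14:10 to the nearest ten minutes.

14:10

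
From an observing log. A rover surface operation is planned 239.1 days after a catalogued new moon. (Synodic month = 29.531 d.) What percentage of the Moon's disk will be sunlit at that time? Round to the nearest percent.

9%

239.1 d spans 8 complete synodic months (8 × 29.531 = 236.25 d) plus 2.85 d.
Phase angle: θ = 360°·(2.85 d)/(29.531 d) = 34.8°.
Illuminated fraction = (1 − cos 34.8°)/2 = (1 − 0.821)/2 ≈ 0.089, so 9%.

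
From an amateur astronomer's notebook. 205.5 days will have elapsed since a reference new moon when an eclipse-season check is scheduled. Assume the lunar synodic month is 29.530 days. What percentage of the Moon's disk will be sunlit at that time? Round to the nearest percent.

2%

205.5 d spans 6 complete synodic months (6 × 29.530 = 177.18 d) plus 28.32 d.
Elongation θ = 360° × 28.32/29.530 ≈ 345.2°.
Illuminated fraction = (1 − cos 345.2°)/2 = (1 − 0.967)/2 ≈ 0.016, so 2%.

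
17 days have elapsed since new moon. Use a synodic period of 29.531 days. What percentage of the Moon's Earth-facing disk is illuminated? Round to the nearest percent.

Elongation θ = 360° × 17/29.531 ≈ 207.2°.
With cos θ = (-0.889), the lit fraction is (1 − (-0.889))/2 ≈ 0.945, so 94%.

94%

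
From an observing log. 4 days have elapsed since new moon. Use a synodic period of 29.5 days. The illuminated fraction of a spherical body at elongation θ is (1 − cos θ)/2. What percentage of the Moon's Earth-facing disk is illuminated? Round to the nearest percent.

17%

Phase angle: θ = 360°·(4 d)/(29.5 d) = 48.8°.
Illuminated fraction = (1 − cos 48.8°)/2 = (1 − 0.659)/2 ≈ 0.171, so 17%.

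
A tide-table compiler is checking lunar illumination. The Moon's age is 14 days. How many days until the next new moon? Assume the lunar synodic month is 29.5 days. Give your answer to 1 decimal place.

15.5 days

One full lunation from the last new moon is 29.5 d; remaining = 29.5 − 14 = 15.500 d.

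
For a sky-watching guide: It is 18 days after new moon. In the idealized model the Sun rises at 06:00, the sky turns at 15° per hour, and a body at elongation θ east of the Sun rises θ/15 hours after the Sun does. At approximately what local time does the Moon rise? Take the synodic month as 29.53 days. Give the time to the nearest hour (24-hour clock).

21:00

Elongation θ = 360° × 18/29.53 ≈ 219.4°.
The Moon trails the Sun by θ/15 = 219.4/15 ≈ 14.63 hours.
06:00 + 14.63 h ≈ 20:38 → 21:00 to the nearest hour.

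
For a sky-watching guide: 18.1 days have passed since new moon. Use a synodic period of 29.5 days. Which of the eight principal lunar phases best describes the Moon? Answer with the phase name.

waning gibbous

At 18.1/29.5 of the cycle, θ ≈ 221° — the waning gibbous range.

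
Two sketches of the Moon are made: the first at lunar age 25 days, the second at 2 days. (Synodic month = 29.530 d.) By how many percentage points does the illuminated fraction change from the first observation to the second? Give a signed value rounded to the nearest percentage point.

First observation: θ = 360°·25/29.530 = 304.8°, so f = 0.215.
Second observation: θ = 24.4°, f = 0.045.
Δf = 0.045 − 0.215 = -0.170, i.e. -17 pp.

-17 percentage points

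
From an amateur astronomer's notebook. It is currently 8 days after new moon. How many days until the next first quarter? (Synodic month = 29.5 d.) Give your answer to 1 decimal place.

28.9 days

First quarter occurs at elongation 90°, i.e. at age 29.5 × 90/360 = 7.375 d.
This lunation's first quarter (7.375 d) has passed, so add one period: 36.875 − 8 = 28.875 days.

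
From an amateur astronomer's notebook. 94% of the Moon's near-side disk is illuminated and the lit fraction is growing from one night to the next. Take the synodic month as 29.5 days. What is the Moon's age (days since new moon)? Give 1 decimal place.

12.4 days

cos θ = 1 − 2f = -0.880, giving a principal value of 151.6°.
The Moon is waxing (0°–180°), so θ = 151.6° directly.
At 360°/29.5 d per day, 151.6° corresponds to 12.43 days.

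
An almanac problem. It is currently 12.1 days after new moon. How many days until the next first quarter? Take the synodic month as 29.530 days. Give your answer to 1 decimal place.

First quarter is 0.25 of the way through the cycle: age 0.25 × 29.530 = 7.383 d.
Already past this cycle's first quarter; the next is at 7.383 + 29.530 = 36.913 d, so 36.913 − 12.1 = 24.813 days.

24.8 days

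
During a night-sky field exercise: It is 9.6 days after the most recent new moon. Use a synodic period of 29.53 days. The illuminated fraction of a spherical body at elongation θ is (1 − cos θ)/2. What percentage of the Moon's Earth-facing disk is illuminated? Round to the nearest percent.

73%

The Moon has covered 9.6/29.53 of its cycle, so θ ≈ 360° × 9.6/29.53 = 117.0°.
With cos θ = (-0.455), the lit fraction is (1 − (-0.455))/2 ≈ 0.727, so 73%.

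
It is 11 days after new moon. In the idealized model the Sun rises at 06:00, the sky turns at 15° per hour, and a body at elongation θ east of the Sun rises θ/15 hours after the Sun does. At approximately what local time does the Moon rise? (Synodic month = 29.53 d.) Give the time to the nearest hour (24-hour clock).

15:00

The Moon has covered 11/29.53 of its cycle, so θ ≈ 360° × 11/29.53 = 134.1°.
At 15° of sky rotation per hour, 134.1° corresponds to a 8.94 h lag.
06:00 + 8.94 h ≈ 14:56 → 15:00 to the nearest hour.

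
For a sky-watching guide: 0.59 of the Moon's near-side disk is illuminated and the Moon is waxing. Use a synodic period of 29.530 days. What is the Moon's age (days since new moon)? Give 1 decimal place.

8.2 days

From f = (1 − cos θ)/2: cos θ = 1 − 2×0.59 = -0.180; arccos → 100.4°.
Before full moon the principal value applies: θ = 100.4°.
At 360°/29.530 d per day, 100.4° corresponds to 8.23 days.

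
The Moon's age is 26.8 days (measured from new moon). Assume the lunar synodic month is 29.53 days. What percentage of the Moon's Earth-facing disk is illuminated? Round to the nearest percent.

Phase angle: θ = 360°·(26.8 d)/(29.53 d) = 326.7°.
With cos θ = 0.836, the lit fraction is (1 − 0.836)/2 ≈ 0.082, so 8%.

8%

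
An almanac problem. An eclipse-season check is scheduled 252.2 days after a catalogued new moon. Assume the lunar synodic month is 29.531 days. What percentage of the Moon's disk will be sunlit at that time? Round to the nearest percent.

252.2 d spans 8 complete synodic months (8 × 29.531 = 236.25 d) plus 15.95 d.
The Moon has covered 15.95/29.531 of its cycle, so θ ≈ 360° × 15.95/29.531 = 194.5°.
With cos θ = (-0.968), the lit fraction is (1 − (-0.968))/2 ≈ 0.984, so 98%.

98%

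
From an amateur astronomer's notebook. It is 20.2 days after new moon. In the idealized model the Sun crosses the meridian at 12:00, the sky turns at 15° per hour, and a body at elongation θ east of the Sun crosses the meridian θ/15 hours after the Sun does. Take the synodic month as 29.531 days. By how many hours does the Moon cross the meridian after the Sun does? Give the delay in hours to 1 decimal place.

Phase angle: θ = 360°·(20.2 d)/(29.531 d) = 246.2°.
The Moon trails the Sun by θ/15 = 246.2/15 ≈ 16.42 hours.
So the Moon crosses the meridian 16.42 h after the Sun.

16.4 h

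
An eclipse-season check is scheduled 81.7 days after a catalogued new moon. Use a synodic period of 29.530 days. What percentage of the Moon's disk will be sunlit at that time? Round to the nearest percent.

45%

Reduce mod P: 81.7 − 2×29.530 = 22.64 d into the current lunation.
Elongation θ = 360° × 22.64/29.530 ≈ 276.0°.
Illuminated fraction = (1 − cos 276.0°)/2 = (1 − 0.105)/2 ≈ 0.448, so 45%.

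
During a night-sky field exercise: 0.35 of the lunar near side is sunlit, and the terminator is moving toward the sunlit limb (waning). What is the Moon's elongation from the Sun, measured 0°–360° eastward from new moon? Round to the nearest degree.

287°

From f = (1 − cos θ)/2: cos θ = 1 − 2×0.35 = 0.300; arccos → 72.5°.
A waning Moon lies in 180°–360°, so θ = 360° − 72.5° = 287.5°.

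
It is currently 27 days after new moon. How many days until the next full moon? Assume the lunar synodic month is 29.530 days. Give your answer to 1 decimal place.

Full moon occurs at elongation 180°, i.e. at age 29.530 × 180/360 = 14.765 d.
This lunation's full moon (14.765 d) has passed, so add one period: 44.295 − 27 = 17.295 days.

17.3 days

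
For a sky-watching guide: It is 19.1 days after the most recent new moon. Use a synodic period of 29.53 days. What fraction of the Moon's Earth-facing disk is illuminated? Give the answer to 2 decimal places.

0.80

The Moon has covered 19.1/29.53 of its cycle, so θ ≈ 360° × 19.1/29.53 = 232.8°.
With cos θ = (-0.604), the lit fraction is (1 − (-0.604))/2 ≈ 0.802.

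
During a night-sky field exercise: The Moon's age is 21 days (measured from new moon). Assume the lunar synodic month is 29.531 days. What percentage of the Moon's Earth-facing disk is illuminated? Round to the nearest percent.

Elongation θ = 360° × 21/29.531 ≈ 256.0°.
Illuminated fraction = (1 − cos 256.0°)/2 = (1 − (-0.242))/2 ≈ 0.621, so 62%.

62%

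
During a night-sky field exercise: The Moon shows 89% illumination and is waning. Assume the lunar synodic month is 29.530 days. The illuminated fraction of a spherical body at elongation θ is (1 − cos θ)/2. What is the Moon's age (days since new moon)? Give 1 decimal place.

17.9 days

cos θ = 1 − 2f = -0.780, giving a principal value of 141.3°.
A waning Moon lies in 180°–360°, so θ = 360° − 141.3° = 218.7°.
Age = 29.530 × 218.7°/360° ≈ 17.94 days.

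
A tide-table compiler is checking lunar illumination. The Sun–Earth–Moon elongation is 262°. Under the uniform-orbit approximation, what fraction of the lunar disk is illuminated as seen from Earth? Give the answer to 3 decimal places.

Half-versine of 262°: (1 − (-0.139))/2 = 0.570.

0.570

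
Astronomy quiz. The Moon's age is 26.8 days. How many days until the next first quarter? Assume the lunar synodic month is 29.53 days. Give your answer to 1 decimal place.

First quarter occurs at elongation 90°, i.e. at age 29.53 × 90/360 = 7.383 d.
This lunation's first quarter (7.383 d) has passed, so add one period: 36.913 − 26.8 = 10.113 days.

10.1 days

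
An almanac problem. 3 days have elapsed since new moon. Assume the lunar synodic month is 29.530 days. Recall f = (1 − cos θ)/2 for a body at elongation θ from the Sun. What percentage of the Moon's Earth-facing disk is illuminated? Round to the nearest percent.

10%

Phase angle: θ = 360°·(3 d)/(29.530 d) = 36.6°.
With cos θ = 0.803, the lit fraction is (1 − 0.803)/2 ≈ 0.098, so 10%.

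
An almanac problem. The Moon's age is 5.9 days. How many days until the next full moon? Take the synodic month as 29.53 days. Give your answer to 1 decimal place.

8.9 days

Full moon occurs at elongation 180°, i.e. at age 29.53 × 180/360 = 14.765 d.
So 8.865 days remain (14.765 − 5.9).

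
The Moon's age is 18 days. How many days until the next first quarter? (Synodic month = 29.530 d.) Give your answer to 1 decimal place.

First quarter is 0.25 of the way through the cycle: age 0.25 × 29.530 = 7.383 d.
This lunation's first quarter (7.383 d) has passed, so add one period: 36.913 − 18 = 18.913 days.

18.9 days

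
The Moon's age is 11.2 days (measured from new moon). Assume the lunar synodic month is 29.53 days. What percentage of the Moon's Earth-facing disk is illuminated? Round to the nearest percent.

86%

Elongation θ = 360° × 11.2/29.53 ≈ 136.5°.
cos 136.5° = (-0.726), so f = (1 − (-0.726))/2 = 0.863, so 86%.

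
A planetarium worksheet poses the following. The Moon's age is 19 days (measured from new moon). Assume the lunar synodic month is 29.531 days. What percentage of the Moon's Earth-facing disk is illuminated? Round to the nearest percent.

81%

Phase angle: θ = 360°·(19 d)/(29.531 d) = 231.6°.
cos 231.6° = (-0.621), so f = (1 − (-0.621))/2 = 0.810, so 81%.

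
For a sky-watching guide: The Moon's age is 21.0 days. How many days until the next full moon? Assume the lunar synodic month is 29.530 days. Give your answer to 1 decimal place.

Full moon is 0.5 of the way through the cycle: age 0.5 × 29.530 = 14.765 d.
This lunation's full moon (14.765 d) has passed, so add one period: 44.295 − 21.0 = 23.295 days.

23.3 days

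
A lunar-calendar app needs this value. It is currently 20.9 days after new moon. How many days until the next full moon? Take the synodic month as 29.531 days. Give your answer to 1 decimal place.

Full moon is 0.5 of the way through the cycle: age 0.5 × 29.531 = 14.765 d.
This lunation's full moon (14.765 d) has passed, so add one period: 44.296 − 20.9 = 23.396 days.

23.4 days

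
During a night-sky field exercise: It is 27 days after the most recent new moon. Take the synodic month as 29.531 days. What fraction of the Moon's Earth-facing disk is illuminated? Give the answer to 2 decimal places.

Phase angle: θ = 360°·(27 d)/(29.531 d) = 329.1°.
With cos θ = 0.858, the lit fraction is (1 − 0.858)/2 ≈ 0.071.

0.07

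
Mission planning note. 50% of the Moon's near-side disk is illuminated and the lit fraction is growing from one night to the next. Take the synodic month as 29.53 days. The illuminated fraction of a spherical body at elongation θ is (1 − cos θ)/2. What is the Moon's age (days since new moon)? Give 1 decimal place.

Invert f = (1 − cos θ)/2 to get cos θ = 1 − 2(0.50) = 0.000, hence θ₀ = arccos 0.000 = 90.0°.
Before full moon the principal value applies: θ = 90.0°.
Age = 29.53 × 90.0°/360° ≈ 7.38 days.

7.4 days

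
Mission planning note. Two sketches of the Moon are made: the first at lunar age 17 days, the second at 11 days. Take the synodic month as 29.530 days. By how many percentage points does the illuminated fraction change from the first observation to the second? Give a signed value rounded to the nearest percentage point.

θ₁ = 360° × 17/29.530 = 207.2°, f₁ = (1 − cos θ₁)/2 = 0.945.
θ₂ = 360° × 11/29.530 = 134.1°, f₂ = (1 − cos θ₂)/2 = 0.848.
Change = f₂ − f₁ = -0.097 → -10 percentage points.

-10 percentage points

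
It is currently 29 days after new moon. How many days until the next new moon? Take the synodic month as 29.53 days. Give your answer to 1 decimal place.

0.5 days

One full lunation from the last new moon is 29.53 d; remaining = 29.53 − 29 = 0.530 d.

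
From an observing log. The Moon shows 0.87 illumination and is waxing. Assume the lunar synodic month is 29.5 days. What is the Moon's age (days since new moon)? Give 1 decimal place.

cos θ = 1 − 2f = -0.740, giving a principal value of 137.7°.
Before full moon the principal value applies: θ = 137.7°.
At 360°/29.5 d per day, 137.7° corresponds to 11.29 days.

11.3 days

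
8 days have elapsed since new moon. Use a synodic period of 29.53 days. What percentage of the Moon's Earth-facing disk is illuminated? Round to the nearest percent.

57%

Phase angle: θ = 360°·(8 d)/(29.53 d) = 97.5°.
cos 97.5° = (-0.131), so f = (1 − (-0.131))/2 = 0.566, so 57%.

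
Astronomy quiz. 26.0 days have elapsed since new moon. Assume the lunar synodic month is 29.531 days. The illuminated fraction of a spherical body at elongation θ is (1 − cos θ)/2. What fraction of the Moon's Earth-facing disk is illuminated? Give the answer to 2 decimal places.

The Moon has covered 26.0/29.531 of its cycle, so θ ≈ 360° × 26.0/29.531 = 317.0°.
Illuminated fraction = (1 − cos 317.0°)/2 = (1 − 0.731)/2 ≈ 0.135.

0.13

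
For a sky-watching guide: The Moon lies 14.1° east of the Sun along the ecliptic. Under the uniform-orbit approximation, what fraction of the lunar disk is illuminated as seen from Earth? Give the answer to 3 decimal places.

Half-versine of 14.1°: (1 − 0.970)/2 = 0.015.

0.015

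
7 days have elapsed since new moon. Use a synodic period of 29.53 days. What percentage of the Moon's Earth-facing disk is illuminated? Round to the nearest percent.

46%

Elongation θ = 360° × 7/29.53 ≈ 85.3°.
Illuminated fraction = (1 − cos 85.3°)/2 = (1 − 0.081)/2 ≈ 0.459, so 46%.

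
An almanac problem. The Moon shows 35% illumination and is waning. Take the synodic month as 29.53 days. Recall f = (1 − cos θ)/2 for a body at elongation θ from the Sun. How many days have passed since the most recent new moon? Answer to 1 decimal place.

Invert f = (1 − cos θ)/2 to get cos θ = 1 − 2(0.35) = 0.300, hence θ₀ = arccos 0.300 = 72.5°.
Since the Moon is past full (waning), take the reflex angle: θ = 360° − 72.5° = 287.5°.
That fraction of the synodic month is 287.5/360 × 29.53 d ≈ 23.58 d.

23.6 days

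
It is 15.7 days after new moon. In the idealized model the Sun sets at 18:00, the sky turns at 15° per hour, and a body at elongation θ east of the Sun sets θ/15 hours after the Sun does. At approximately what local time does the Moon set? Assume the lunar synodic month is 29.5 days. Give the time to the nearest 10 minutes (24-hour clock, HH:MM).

Phase angle: θ = 360°·(15.7 d)/(29.5 d) = 191.6°.
Delay after the Sun = 191.6° / (15°/h) ≈ 12.77 h.
18:00 + 12.773 h ≈ 06:46 → 06:50 to the nearest ten minutes.

06:50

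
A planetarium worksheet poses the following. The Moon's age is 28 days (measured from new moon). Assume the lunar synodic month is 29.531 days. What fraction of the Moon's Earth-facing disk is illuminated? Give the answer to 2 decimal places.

0.03

The Moon has covered 28/29.531 of its cycle, so θ ≈ 360° × 28/29.531 = 341.3°.
cos 341.3° = 0.947, so f = (1 − 0.947)/2 = 0.026.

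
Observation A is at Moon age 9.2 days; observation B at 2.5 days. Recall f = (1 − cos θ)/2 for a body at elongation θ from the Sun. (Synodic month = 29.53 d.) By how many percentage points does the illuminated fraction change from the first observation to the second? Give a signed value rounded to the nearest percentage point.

-62 percentage points

First observation: θ = 360°·9.2/29.53 = 112.2°, so f = 0.689.
Second observation: θ = 30.5°, f = 0.069.
Δf = 0.069 − 0.689 = -0.619, i.e. -62 pp.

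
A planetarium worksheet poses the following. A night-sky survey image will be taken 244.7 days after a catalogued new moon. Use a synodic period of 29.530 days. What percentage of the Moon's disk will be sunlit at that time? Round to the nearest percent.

Reduce mod P: 244.7 − 8×29.530 = 8.46 d into the current lunation.
The Moon has covered 8.46/29.530 of its cycle, so θ ≈ 360° × 8.46/29.530 = 103.1°.
cos 103.1° = (-0.227), so f = (1 − (-0.227))/2 = 0.614, so 61%.

61%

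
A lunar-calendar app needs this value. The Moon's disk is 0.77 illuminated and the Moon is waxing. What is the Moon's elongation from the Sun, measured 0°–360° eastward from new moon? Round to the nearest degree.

123°

Invert f = (1 − cos θ)/2 to get cos θ = 1 − 2(0.77) = -0.540, hence θ₀ = arccos -0.540 = 122.7°.
Waxing ⇒ before full, so θ = 122.7°.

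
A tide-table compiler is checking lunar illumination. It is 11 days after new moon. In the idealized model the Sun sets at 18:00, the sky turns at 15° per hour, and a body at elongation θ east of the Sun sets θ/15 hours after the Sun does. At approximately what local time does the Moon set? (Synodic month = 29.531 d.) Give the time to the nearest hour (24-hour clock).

Phase angle: θ = 360°·(11 d)/(29.531 d) = 134.1°.
At 15° of sky rotation per hour, 134.1° corresponds to a 8.94 h lag.
18:00 + 8.94 h ≈ 02:56 → 03:00 to the nearest hour.

03:00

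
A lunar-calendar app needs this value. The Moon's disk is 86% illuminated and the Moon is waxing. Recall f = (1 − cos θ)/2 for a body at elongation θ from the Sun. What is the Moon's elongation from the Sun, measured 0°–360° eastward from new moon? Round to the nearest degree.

136°

From f = (1 − cos θ)/2: cos θ = 1 − 2×0.86 = -0.720; arccos → 136.1°.
Before full moon the principal value applies: θ = 136.1°.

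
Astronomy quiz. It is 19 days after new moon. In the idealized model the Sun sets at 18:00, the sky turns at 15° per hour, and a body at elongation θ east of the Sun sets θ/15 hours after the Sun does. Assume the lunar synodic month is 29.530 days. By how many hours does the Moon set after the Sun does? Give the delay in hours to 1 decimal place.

15.4 h

Elongation θ = 360° × 19/29.530 ≈ 231.6°.
Delay after the Sun = 231.6° / (15°/h) ≈ 15.44 h.
So the Moon sets 15.44 h after the Sun.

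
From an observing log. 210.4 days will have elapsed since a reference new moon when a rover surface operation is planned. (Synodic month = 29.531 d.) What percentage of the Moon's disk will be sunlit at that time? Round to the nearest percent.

15%

210.4 d spans 7 complete synodic months (7 × 29.531 = 206.72 d) plus 3.68 d.
Phase angle: θ = 360°·(3.68 d)/(29.531 d) = 44.9°.
Illuminated fraction = (1 − cos 44.9°)/2 = (1 − 0.708)/2 ≈ 0.146, so 15%.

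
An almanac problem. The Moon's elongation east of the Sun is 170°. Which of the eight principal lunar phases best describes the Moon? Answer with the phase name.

full moon

The full moon sector spans roughly 158°–202°; 170° falls inside it.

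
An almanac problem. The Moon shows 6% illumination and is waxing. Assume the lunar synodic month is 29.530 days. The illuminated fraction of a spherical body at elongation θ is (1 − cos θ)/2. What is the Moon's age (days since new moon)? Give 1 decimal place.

cos θ = 1 − 2f = 0.880, giving a principal value of 28.4°.
The Moon is waxing (0°–180°), so θ = 28.4° directly.
That fraction of the synodic month is 28.4/360 × 29.530 d ≈ 2.33 d.

2.3 days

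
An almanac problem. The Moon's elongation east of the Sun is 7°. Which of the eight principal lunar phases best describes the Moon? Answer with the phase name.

7° lies in the new moon sector of the 8-phase cycle.

new moon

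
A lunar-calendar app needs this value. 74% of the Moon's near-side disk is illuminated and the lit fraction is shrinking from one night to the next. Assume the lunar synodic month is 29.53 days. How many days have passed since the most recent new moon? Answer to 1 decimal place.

19.8 days

cos θ = 1 − 2f = -0.480, giving a principal value of 118.7°.
A waning Moon lies in 180°–360°, so θ = 360° − 118.7° = 241.3°.
At 360°/29.53 d per day, 241.3° corresponds to 19.79 days.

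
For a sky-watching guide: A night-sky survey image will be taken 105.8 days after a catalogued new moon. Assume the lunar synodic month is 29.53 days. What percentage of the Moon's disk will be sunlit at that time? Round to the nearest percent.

93%

105.8/29.53 = 3.583 lunations, so 3 complete cycles and 17.21 d into the next.
The Moon has covered 17.21/29.53 of its cycle, so θ ≈ 360° × 17.21/29.53 = 209.8°.
Illuminated fraction = (1 − cos 209.8°)/2 = (1 − (-0.868))/2 ≈ 0.934, so 93%.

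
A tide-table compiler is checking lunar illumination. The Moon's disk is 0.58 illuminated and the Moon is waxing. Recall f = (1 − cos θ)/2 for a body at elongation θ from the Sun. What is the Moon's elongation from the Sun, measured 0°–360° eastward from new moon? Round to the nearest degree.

99°

cos θ = 1 − 2f = -0.160, giving a principal value of 99.2°.
Waxing ⇒ before full, so θ = 99.2°.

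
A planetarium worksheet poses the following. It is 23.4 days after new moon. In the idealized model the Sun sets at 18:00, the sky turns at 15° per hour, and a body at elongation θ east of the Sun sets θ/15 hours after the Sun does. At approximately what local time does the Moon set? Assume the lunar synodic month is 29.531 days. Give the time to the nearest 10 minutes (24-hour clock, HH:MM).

Elongation θ = 360° × 23.4/29.531 ≈ 285.3°.
The Moon trails the Sun by θ/15 = 285.3/15 ≈ 19.02 hours.
18:00 + 19.017 h ≈ 13:01 → 13:00 to the nearest ten minutes.

13:00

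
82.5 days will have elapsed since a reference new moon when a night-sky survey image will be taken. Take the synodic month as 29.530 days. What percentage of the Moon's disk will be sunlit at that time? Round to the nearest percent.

36%

Reduce mod P: 82.5 − 2×29.530 = 23.44 d into the current lunation.
Elongation θ = 360° × 23.44/29.530 ≈ 285.8°.
cos 285.8° = 0.272, so f = (1 − 0.272)/2 = 0.364, so 36%.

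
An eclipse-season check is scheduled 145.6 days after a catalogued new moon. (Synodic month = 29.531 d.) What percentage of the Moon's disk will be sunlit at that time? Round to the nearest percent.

5%

145.6 d spans 4 complete synodic months (4 × 29.531 = 118.12 d) plus 27.48 d.
The Moon has covered 27.48/29.531 of its cycle, so θ ≈ 360° × 27.48/29.531 = 334.9°.
cos 334.9° = 0.906, so f = (1 − 0.906)/2 = 0.047, so 5%.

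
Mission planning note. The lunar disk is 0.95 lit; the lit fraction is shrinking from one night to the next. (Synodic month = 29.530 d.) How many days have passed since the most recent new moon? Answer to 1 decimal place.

16.9 days

From f = (1 − cos θ)/2: cos θ = 1 − 2×0.95 = -0.900; arccos → 154.2°.
Since the Moon is past full (waning), take the reflex angle: θ = 360° − 154.2° = 205.8°.
At 360°/29.530 d per day, 205.8° corresponds to 16.88 days.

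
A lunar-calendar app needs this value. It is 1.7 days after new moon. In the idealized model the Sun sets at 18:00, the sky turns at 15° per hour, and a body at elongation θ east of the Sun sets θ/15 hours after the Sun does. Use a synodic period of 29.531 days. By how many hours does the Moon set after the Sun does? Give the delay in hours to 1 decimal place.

The Moon has covered 1.7/29.531 of its cycle, so θ ≈ 360° × 1.7/29.531 = 20.7°.
The Moon trails the Sun by θ/15 = 20.7/15 ≈ 1.38 hours.
So the Moon sets 1.38 h after the Sun.

1.4 h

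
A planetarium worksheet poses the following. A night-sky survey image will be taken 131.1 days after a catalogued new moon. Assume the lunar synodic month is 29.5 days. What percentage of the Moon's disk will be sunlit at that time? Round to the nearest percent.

131.1 d spans 4 complete synodic months (4 × 29.5 = 118.00 d) plus 13.10 d.
The Moon has covered 13.10/29.5 of its cycle, so θ ≈ 360° × 13.10/29.5 = 159.9°.
Illuminated fraction = (1 − cos 159.9°)/2 = (1 − (-0.939))/2 ≈ 0.969, so 97%.

97%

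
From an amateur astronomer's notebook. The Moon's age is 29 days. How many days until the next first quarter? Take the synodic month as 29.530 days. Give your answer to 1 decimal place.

7.9 days

First quarter occurs at elongation 90°, i.e. at age 29.530 × 90/360 = 7.383 d.
Already past this cycle's first quarter; the next is at 7.383 + 29.530 = 36.913 d, so 36.913 − 29 = 7.913 days.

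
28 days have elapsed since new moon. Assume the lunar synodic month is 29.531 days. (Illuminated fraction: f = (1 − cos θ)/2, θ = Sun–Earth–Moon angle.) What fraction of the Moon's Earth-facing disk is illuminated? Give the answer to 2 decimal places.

Elongation θ = 360° × 28/29.531 ≈ 341.3°.
cos 341.3° = 0.947, so f = (1 − 0.947)/2 = 0.026.

0.03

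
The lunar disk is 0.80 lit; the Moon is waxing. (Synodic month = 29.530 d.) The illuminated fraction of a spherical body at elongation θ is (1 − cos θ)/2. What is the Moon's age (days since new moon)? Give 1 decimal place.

Invert f = (1 − cos θ)/2 to get cos θ = 1 − 2(0.80) = -0.600, hence θ₀ = arccos -0.600 = 126.9°.
The Moon is waxing (0°–180°), so θ = 126.9° directly.
That fraction of the synodic month is 126.9/360 × 29.530 d ≈ 10.41 d.

10.4 days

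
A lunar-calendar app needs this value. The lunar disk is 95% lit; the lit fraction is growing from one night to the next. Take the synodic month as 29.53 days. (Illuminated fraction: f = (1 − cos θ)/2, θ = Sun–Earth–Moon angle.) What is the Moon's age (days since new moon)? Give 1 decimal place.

cos θ = 1 − 2f = -0.900, giving a principal value of 154.2°.
Before full moon the principal value applies: θ = 154.2°.
That fraction of the synodic month is 154.2/360 × 29.53 d ≈ 12.65 d.

12.6 days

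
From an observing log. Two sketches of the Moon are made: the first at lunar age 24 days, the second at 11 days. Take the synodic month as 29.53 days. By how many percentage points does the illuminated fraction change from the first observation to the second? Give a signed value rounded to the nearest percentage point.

+54 pp

θ₁ = 360° × 24/29.53 = 292.6°, f₁ = (1 − cos θ₁)/2 = 0.308.
θ₂ = 360° × 11/29.53 = 134.1°, f₂ = (1 − cos θ₂)/2 = 0.848.
Change = f₂ − f₁ = +0.540 → +54 percentage points.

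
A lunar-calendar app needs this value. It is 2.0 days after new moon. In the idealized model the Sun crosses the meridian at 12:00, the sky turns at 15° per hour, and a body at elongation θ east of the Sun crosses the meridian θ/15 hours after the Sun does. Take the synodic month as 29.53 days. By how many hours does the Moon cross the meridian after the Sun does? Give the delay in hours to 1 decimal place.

1.6 h

Phase angle: θ = 360°·(2.0 d)/(29.53 d) = 24.4°.
At 15° of sky rotation per hour, 24.4° corresponds to a 1.63 h lag.
So the Moon crosses the meridian 1.63 h after the Sun.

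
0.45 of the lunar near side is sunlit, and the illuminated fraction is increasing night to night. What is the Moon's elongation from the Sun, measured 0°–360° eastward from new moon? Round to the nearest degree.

cos θ = 1 − 2f = 0.100, giving a principal value of 84.3°.
Waxing ⇒ before full, so θ = 84.3°.

84°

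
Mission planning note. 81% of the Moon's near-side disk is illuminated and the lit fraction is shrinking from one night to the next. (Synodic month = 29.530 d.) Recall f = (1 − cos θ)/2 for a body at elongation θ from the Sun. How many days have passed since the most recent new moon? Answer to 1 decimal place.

cos θ = 1 − 2f = -0.620, giving a principal value of 128.3°.
Since the Moon is past full (waning), take the reflex angle: θ = 360° − 128.3° = 231.7°.
Age = 29.530 × 231.7°/360° ≈ 19.00 days.

19.0 days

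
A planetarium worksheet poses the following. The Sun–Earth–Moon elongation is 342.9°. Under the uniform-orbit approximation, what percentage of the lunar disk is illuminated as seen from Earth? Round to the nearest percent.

f = (1 − cos 342.9°)/2 = (1 − 0.956)/2 ≈ 0.022, i.e. 2%.

2%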